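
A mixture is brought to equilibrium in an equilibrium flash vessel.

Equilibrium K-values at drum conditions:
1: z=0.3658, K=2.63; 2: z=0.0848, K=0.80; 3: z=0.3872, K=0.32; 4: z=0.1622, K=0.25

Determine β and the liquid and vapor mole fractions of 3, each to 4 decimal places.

β = 0.1829, x_3 = 0.4422, y_3 = 0.1415

Material balance + equilibrium reduce to Σ zᵢ(Kᵢ−1)/(1+β(Kᵢ−1)) = 0.
Feasibility: ΣzᵢKᵢ = 1.1943, Σzᵢ/Kᵢ = 2.1039 — both > 1, two phases present.
Newton–Raphson from β = 0.5:
  β = 0.5000: g = -0.28390, g' = -0.9438 → β = 0.1992
  β = 0.1992: g = -0.01512, g' = -0.9232 → β = 0.1828
  β = 0.1828: g = 0.00011, g' = -0.9365 → β = 0.1829
Converged at β = 0.1829.
Compositions from xᵢ = zᵢ/(1+β(Kᵢ−1)), yᵢ = Kᵢxᵢ:
  1: x = 0.2818, y = 0.7411
  2: x = 0.0880, y = 0.0704
  3: x = 0.4422, y = 0.1415
  4: x = 0.1880, y = 0.0470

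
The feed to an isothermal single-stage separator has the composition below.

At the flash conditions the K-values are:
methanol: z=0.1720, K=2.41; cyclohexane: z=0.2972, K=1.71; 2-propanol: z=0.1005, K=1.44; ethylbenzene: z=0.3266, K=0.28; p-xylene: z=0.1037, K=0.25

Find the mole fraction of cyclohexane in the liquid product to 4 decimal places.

x_cyclohexane = 0.2488

Rachford–Rice: g(V/F) = Σ zᵢ(Kᵢ−1)/(1+V/F(Kᵢ−1)) = 0.
g(0) = ΣzᵢKᵢ − 1 = 0.1848 and g(1) = 1 − Σzᵢ/Kᵢ = -0.8962, so a root lies in (0, 1).
Newton iteration, V/F⁰ = 0.5:
  V/F = 0.5000: g = -0.15765, g' = -0.7750 → V/F = 0.2966
  V/F = 0.2966: g = -0.01459, g' = -0.6577 → V/F = 0.2744
  V/F = 0.2744: g = -0.00005, g' = -0.6536 → V/F = 0.2743
Converged at V/F = 0.2743.
Compositions from xᵢ = zᵢ/(1+V/F(Kᵢ−1)), yᵢ = Kᵢxᵢ:
  methanol: x = 0.1240, y = 0.2989
  cyclohexane: x = 0.2488, y = 0.4254
  2-propanol: x = 0.0897, y = 0.1291
  ethylbenzene: x = 0.4070, y = 0.1140
  p-xylene: x = 0.1306, y = 0.0326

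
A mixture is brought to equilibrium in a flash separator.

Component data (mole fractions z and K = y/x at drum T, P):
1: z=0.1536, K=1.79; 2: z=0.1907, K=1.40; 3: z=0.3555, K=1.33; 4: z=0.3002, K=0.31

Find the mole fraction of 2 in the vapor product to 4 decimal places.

Material balance + equilibrium reduce to Σ zᵢ(Kᵢ−1)/(1+ψ(Kᵢ−1)) = 0.
Feasibility: ΣzᵢKᵢ = 1.1078, Σzᵢ/Kᵢ = 1.4577 — both > 1, two phases present.
Newton iteration, ψ⁰ = 0.5:
  ψ = 0.5000: g = -0.06499, g' = -0.4321 → ψ = 0.3496
  ψ = 0.3496: g = -0.00580, g' = -0.3617 → ψ = 0.3336
  ψ = 0.3336: g = -0.00004, g' = -0.3564 → ψ = 0.3334
Converged at ψ = 0.3334.
Compositions from xᵢ = zᵢ/(1+ψ(Kᵢ−1)), yᵢ = Kᵢxᵢ:
  1: x = 0.1216, y = 0.2176
  2: x = 0.1683, y = 0.2356
  3: x = 0.3203, y = 0.4259
  4: x = 0.3899, y = 0.1209

y_2 = 0.2356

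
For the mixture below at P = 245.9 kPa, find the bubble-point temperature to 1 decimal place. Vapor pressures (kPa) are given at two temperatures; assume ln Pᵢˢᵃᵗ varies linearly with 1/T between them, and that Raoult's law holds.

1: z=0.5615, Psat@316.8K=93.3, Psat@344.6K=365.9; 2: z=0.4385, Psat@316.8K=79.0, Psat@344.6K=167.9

T = 341.4 K

Bubble-point temperature: ΣzᵢPᵢˢᵃᵗ(T) = P. Interpolate ln Pᵢˢᵃᵗ = aᵢ + bᵢ/T.
  T = 316.8 K: ΣzᵢPᵢˢᵃᵗ = 87.03 kPa
  T = 344.6 K: ΣzᵢPᵢˢᵃᵗ = 279.08 kPa
  T = 330.7 K: ΣzᵢPᵢˢᵃᵗ = 158.08 kPa
  T = 337.6 K: ΣzᵢPᵢˢᵃᵗ = 210.37 kPa
  T = 341.1 K: ΣzᵢPᵢˢᵃᵗ = 242.52 kPa
  T = 342.9 K: ΣzᵢPᵢˢᵃᵗ = 260.74 kPa
Interpolating between 341.1 K and 342.9 K gives T ≈ 341.4 K.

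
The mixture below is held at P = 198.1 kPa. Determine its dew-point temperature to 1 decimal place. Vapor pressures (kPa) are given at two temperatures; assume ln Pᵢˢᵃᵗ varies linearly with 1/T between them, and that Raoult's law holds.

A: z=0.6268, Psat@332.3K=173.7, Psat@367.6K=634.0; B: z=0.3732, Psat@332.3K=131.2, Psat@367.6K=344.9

T = 339.3 K

Dew-point temperature: Σzᵢ·P/Pᵢˢᵃᵗ(T) = 1. Interpolate ln Pᵢˢᵃᵗ = aᵢ + bᵢ/T.
  T = 332.3 K: ΣzᵢP/Pᵢˢᵃᵗ = 1.2783
  T = 367.6 K: ΣzᵢP/Pᵢˢᵃᵗ = 0.4102
  T = 350.0 K: ΣzᵢP/Pᵢˢᵃᵗ = 0.7002
  T = 341.1 K: ΣzᵢP/Pᵢˢᵃᵗ = 0.9395
  T = 336.7 K: ΣzᵢP/Pᵢˢᵃᵗ = 1.0934
  T = 338.9 K: ΣzᵢP/Pᵢˢᵃᵗ = 1.0130
Interpolating between 338.9 K and 341.1 K gives T ≈ 339.3 K.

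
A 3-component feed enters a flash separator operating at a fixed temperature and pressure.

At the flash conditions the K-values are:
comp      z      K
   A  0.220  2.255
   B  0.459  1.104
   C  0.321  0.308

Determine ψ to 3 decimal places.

ψ = 0.222

Newton–Raphson from ψ = 0.5:
  ψ = 0.500: g = -0.1246, g' = -0.495 → ψ = 0.248
  ψ = 0.248: g = -0.0111, g' = -0.430 → ψ = 0.222
Converged at ψ = 0.222.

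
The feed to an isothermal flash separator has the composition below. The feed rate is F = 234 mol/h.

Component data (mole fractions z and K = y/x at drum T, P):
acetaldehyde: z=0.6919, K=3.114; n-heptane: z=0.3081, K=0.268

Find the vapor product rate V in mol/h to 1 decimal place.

Material balance + equilibrium reduce to Σ zᵢ(Kᵢ−1)/(1+β(Kᵢ−1)) = 0.
Check two-phase: ΣzᵢKᵢ = 2.2371 > 1 and Σzᵢ/Kᵢ = 1.3718 > 1, so g(0) = 1.2371 > 0 and g(1) = -0.3718 < 0.
Iterate (Newton) starting at β = 0.31:
  β = 0.3100: g = 0.59188, g' = -1.4047 → β = 0.7314
  β = 0.7314: g = 0.08909, g' = -1.2417 → β = 0.8031
  β = 0.8031: g = -0.00507, g' = -1.3969 → β = 0.7995
Converged at β = 0.7995.
Then V = β·F = 0.7995·234 = 187.1 mol/h and L = F − V = 46.9 mol/h.

V = 187.1 mol/h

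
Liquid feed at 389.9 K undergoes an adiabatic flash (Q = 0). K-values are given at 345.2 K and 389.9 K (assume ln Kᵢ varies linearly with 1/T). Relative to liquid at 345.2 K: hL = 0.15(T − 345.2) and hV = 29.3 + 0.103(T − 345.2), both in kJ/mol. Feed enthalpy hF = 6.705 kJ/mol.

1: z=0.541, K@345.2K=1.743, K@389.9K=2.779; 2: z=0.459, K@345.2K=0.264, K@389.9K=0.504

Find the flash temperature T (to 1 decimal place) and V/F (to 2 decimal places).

Adiabatic flash: solve Rachford–Rice at each trial T, then check hF = ψ·hV(T) + (1−ψ)·hL(T).
  T = 345.2 K: K = (1.743, 0.264), RR gives ψ = 0.117, H_out = 3.437 kJ/mol
  T = 389.9 K: K = (2.779, 0.504), RR gives ψ = 0.833, H_out = 29.354 kJ/mol
  T = 367.5 K: K = (2.231, 0.372), RR gives ψ = 0.488, H_out = 17.140 kJ/mol
  T = 356.4 K: K = (1.981, 0.315), RR gives ψ = 0.322, H_out = 10.945 kJ/mol
  T = 350.8 K: K = (1.860, 0.289), RR gives ψ = 0.227, H_out = 7.432 kJ/mol
  T = 348.0 K: K = (1.801, 0.276), RR gives ψ = 0.174, H_out = 5.509 kJ/mol
  T = 349.4 K: K = (1.830, 0.283), RR gives ψ = 0.201, H_out = 6.487 kJ/mol
Linear interpolation between T = 349.4 (H_out = 6.487) and T = 350.8 (H_out = 7.432) on hF = 6.705 gives T ≈ 349.7 K, at which ψ = 0.21.

T = 349.7 K, V/F = 0.21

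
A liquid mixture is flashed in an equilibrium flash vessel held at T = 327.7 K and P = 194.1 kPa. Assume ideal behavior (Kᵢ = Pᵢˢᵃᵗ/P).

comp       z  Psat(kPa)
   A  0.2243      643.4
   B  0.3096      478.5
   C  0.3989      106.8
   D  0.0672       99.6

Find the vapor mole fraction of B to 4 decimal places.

y_B = 0.3275

Raoult's law: Kᵢ = Pᵢˢᵃᵗ/P = Pᵢˢᵃᵗ/194.1.
  K_A = 643.4/194.1 = 3.314786, K_B = 478.5/194.1 = 2.465224, K_C = 106.8/194.1 = 0.550232, K_D = 99.6/194.1 = 0.513138
Newton iteration, β⁰ = 0.5:
  β = 0.5000: g = 0.22777, g' = -0.6418 → β = 0.8549
  β = 0.8549: g = 0.02813, g' = -0.5262 → β = 0.9084
  β = 0.9084: g = -0.00006, g' = -0.5291 → β = 0.9083
Converged at β = 0.9083.
Compositions from xᵢ = zᵢ/(1+β(Kᵢ−1)), yᵢ = Kᵢxᵢ:
  A: x = 0.0723, y = 0.2397
  B: x = 0.1328, y = 0.3275
  C: x = 0.6744, y = 0.3711
  D: x = 0.1205, y = 0.0618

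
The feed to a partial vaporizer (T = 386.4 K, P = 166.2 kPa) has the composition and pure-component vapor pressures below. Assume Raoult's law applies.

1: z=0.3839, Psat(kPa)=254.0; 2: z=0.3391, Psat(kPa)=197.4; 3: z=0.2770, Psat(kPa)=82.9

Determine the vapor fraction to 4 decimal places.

ψ = 0.6580

Raoult's law: Kᵢ = Pᵢˢᵃᵗ/P = Pᵢˢᵃᵗ/166.2.
  K_1 = 254.0/166.2 = 1.528279, K_2 = 197.4/166.2 = 1.187726, K_3 = 82.9/166.2 = 0.498797
Rachford–Rice: g(ψ) = Σ zᵢ(Kᵢ−1)/(1+ψ(Kᵢ−1)) = 0.
Feasibility: ΣzᵢKᵢ = 1.1276, Σzᵢ/Kᵢ = 1.0920 — both > 1, two phases present.
Newton–Raphson from ψ = 0.34:
  ψ = 0.3400: g = 0.06441, g' = -0.1887 → ψ = 0.6814
  ψ = 0.6814: g = -0.00528, g' = -0.2278 → ψ = 0.6582
  ψ = 0.6582: g = -0.00005, g' = -0.2234 → ψ = 0.6580
Converged at ψ = 0.6580.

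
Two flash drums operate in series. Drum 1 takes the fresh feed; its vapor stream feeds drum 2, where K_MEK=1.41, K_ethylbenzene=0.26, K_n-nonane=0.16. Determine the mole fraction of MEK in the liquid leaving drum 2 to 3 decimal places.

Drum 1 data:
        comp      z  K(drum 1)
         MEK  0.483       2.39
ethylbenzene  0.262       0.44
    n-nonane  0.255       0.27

x_MEK (drum 2) = 0.656

Drum 1:
Rachford–Rice: g(ψ₁) = Σ zᵢ(Kᵢ−1)/(1+ψ₁(Kᵢ−1)) = 0.
g(0) = ΣzᵢKᵢ − 1 = 0.339 and g(1) = 1 − Σzᵢ/Kᵢ = -0.742, so a root lies in (0, 1).
Newton–Raphson from ψ₁ = 0.5:
  ψ₁ = 0.500: g = -0.1008, g' = -0.820 → ψ₁ = 0.377
  ψ₁ = 0.377: g = -0.0024, g' = -0.792 → ψ₁ = 0.374
Converged at ψ₁ = 0.374.
Drum-1 compositions:
  MEK: x = 0.318, y = 0.759
  ethylbenzene: x = 0.331, y = 0.146
  n-nonane: x = 0.351, y = 0.095
Drum-2 feed = drum-1 vapor: z₂ = (0.7595, 0.1458, 0.0947).
Drum 2:
Rachford–Rice: g(ψ₂) = Σ zᵢ(Kᵢ−1)/(1+ψ₂(Kᵢ−1)) = 0.
Feasibility: ΣzᵢKᵢ = 1.124, Σzᵢ/Kᵢ = 1.691 — both > 1, two phases present.
Newton iteration, ψ₂⁰ = 0.4:
  ψ₂ = 0.400: g = -0.0056, g' = -0.407 → ψ₂ = 0.386
Converged at ψ₂ = 0.386.
  MEK: x = 0.656, y = 0.924
  ethylbenzene: x = 0.204, y = 0.053
  n-nonane: x = 0.140, y = 0.022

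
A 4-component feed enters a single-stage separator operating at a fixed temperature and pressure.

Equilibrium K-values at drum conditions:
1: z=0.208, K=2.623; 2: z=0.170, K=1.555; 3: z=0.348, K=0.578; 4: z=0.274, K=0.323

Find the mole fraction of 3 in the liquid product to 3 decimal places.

Rachford–Rice: g(β) = Σ zᵢ(Kᵢ−1)/(1+β(Kᵢ−1)) = 0.
Check two-phase: ΣzᵢKᵢ = 1.100 > 1 and Σzᵢ/Kᵢ = 1.639 > 1, so g(0) = 0.100 > 0 and g(1) = -0.639 < 0.
Iterate (Newton) starting at β = 0.66:
  β = 0.660: g = -0.3068, g' = -0.685 → β = 0.212
  β = 0.212: g = -0.0424, g' = -0.591 → β = 0.140
  β = 0.140: g = 0.0013, g' = -0.632 → β = 0.143
Converged at β = 0.143.
Compositions from xᵢ = zᵢ/(1+β(Kᵢ−1)), yᵢ = Kᵢxᵢ:
  1: x = 0.169, y = 0.443
  2: x = 0.158, y = 0.245
  3: x = 0.370, y = 0.214
  4: x = 0.303, y = 0.098

x_3 = 0.370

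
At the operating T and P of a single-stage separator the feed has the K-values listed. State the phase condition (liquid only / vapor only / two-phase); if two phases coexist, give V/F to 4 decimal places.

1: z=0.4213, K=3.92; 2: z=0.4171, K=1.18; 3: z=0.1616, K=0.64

ΣzᵢKᵢ = 2.2471; Σzᵢ/Kᵢ = 0.7134.
Since Σzᵢ/Kᵢ < 1 the mixture is above its dew point — single vapor phase.

vapor only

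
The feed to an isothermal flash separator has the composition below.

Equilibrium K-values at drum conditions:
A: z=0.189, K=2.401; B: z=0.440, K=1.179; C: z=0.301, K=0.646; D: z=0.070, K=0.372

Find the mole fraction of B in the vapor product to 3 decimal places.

y_B = 0.466

Let ψ = V/F and solve Σ zᵢ(Kᵢ−1)/(1+ψ(Kᵢ−1)) = 0.
g(0) = ΣzᵢKᵢ − 1 = 0.193 and g(1) = 1 − Σzᵢ/Kᵢ = -0.106, so a root lies in (0, 1).
Newton–Raphson from ψ = 0.55:
  ψ = 0.550: g = 0.0218, g' = -0.253 → ψ = 0.636
Converged at ψ = 0.636.
Compositions from xᵢ = zᵢ/(1+ψ(Kᵢ−1)), yᵢ = Kᵢxᵢ:
  A: x = 0.100, y = 0.240
  B: x = 0.395, y = 0.466
  C: x = 0.388, y = 0.251
  D: x = 0.117, y = 0.043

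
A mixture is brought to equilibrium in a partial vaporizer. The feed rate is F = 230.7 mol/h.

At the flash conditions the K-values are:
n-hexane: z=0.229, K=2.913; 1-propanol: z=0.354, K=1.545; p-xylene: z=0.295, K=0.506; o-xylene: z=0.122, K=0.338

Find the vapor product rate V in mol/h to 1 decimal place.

V = 142.0 mol/h

Rachford–Rice: g(ψ) = Σ zᵢ(Kᵢ−1)/(1+ψ(Kᵢ−1)) = 0.
g(0) = ΣzᵢKᵢ − 1 = 0.405 and g(1) = 1 − Σzᵢ/Kᵢ = -0.252, so a root lies in (0, 1).
Newton–Raphson from ψ = 0.32:
  ψ = 0.320: g = 0.1604, g' = -0.586 → ψ = 0.594
  ψ = 0.594: g = 0.0116, g' = -0.533 → ψ = 0.615
Converged at ψ = 0.615.
Then V = ψ·F = 0.6154·230.7 = 142.0 mol/h and L = F − V = 88.7 mol/h.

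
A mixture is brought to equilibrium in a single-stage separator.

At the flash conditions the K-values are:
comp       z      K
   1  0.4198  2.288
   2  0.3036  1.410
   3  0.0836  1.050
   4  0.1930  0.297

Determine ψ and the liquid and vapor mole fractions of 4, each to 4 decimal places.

Material balance + equilibrium reduce to Σ zᵢ(Kᵢ−1)/(1+ψ(Kᵢ−1)) = 0.
Check two-phase: ΣzᵢKᵢ = 1.5337 > 1 and Σzᵢ/Kᵢ = 1.1282 > 1, so g(0) = 0.5337 > 0 and g(1) = -0.1282 < 0.
Newton iteration, ψ⁰ = 0.5:
  ψ = 0.5000: g = 0.22705, g' = -0.5198 → ψ = 0.9368
  ψ = 0.9368: g = -0.05841, g' = -0.9880 → ψ = 0.8777
  ψ = 0.8777: g = -0.00492, g' = -0.8315 → ψ = 0.8718
  ψ = 0.8718: g = -0.00004, g' = -0.8188 → ψ = 0.8717
Converged at ψ = 0.8717.
Compositions from xᵢ = zᵢ/(1+ψ(Kᵢ−1)), yᵢ = Kᵢxᵢ:
  1: x = 0.1978, y = 0.4525
  2: x = 0.2237, y = 0.3154
  3: x = 0.0801, y = 0.0841
  4: x = 0.4985, y = 0.1480

ψ = 0.8717, x_4 = 0.4985, y_4 = 0.1480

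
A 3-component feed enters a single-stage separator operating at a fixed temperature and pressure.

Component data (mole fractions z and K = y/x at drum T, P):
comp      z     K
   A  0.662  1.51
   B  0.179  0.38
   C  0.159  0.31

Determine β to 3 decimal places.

Let β = V/F and solve Σ zᵢ(Kᵢ−1)/(1+β(Kᵢ−1)) = 0.
g(0) = ΣzᵢKᵢ − 1 = 0.117 and g(1) = 1 − Σzᵢ/Kᵢ = -0.422, so a root lies in (0, 1).
Newton iteration, β⁰ = 0.5:
  β = 0.500: g = -0.0593, g' = -0.430 → β = 0.362
  β = 0.362: g = -0.0044, g' = -0.372 → β = 0.350
Converged at β = 0.350.

β = 0.350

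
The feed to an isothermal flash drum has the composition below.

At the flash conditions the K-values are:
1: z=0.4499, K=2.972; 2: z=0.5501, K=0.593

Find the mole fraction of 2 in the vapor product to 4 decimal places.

Rachford–Rice: g(V/F) = Σ zᵢ(Kᵢ−1)/(1+V/F(Kᵢ−1)) = 0.
Feasibility: ΣzᵢKᵢ = 1.6633, Σzᵢ/Kᵢ = 1.0790 — both > 1, two phases present.
Iterate (Newton) starting at V/F = 0.5:
  V/F = 0.5000: g = 0.16564, g' = -0.5872 → V/F = 0.7821
  V/F = 0.7821: g = 0.02055, g' = -0.4668 → V/F = 0.8261
  V/F = 0.8261: g = 0.00016, g' = -0.4599 → V/F = 0.8265
Converged at V/F = 0.8265.
Compositions from xᵢ = zᵢ/(1+V/F(Kᵢ−1)), yᵢ = Kᵢxᵢ:
  1: x = 0.1711, y = 0.5085
  2: x = 0.8289, y = 0.4915

y_2 = 0.4915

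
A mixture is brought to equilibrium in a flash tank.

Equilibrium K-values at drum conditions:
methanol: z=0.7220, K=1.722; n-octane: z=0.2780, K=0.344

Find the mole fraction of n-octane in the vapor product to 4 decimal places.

Rachford–Rice: g(V/F) = Σ zᵢ(Kᵢ−1)/(1+V/F(Kᵢ−1)) = 0.
g(0) = ΣzᵢKᵢ − 1 = 0.3389 and g(1) = 1 − Σzᵢ/Kᵢ = -0.2274, so a root lies in (0, 1).
Newton–Raphson from V/F = 0.32:
  V/F = 0.3200: g = 0.19263, g' = -0.4400 → V/F = 0.7578
  V/F = 0.7578: g = -0.02570, g' = -0.6303 → V/F = 0.7170
  V/F = 0.7170: g = -0.00085, g' = -0.5899 → V/F = 0.7156
Converged at V/F = 0.7156.
Compositions from xᵢ = zᵢ/(1+V/F(Kᵢ−1)), yᵢ = Kᵢxᵢ:
  methanol: x = 0.4761, y = 0.8198
  n-octane: x = 0.5239, y = 0.1802

y_n-octane = 0.1802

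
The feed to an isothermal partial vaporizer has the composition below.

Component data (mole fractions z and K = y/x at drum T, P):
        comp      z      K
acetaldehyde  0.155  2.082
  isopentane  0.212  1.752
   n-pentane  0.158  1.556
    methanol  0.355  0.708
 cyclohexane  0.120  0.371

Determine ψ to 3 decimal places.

Let ψ = V/F and solve Σ zᵢ(Kᵢ−1)/(1+ψ(Kᵢ−1)) = 0.
g(0) = ΣzᵢKᵢ − 1 = 0.236 and g(1) = 1 − Σzᵢ/Kᵢ = -0.122, so a root lies in (0, 1).
Newton–Raphson from ψ = 0.5:
  ψ = 0.500: g = 0.0619, g' = -0.312 → ψ = 0.698
  ψ = 0.698: g = -0.0015, g' = -0.335 → ψ = 0.694
Converged at ψ = 0.694.

ψ = 0.694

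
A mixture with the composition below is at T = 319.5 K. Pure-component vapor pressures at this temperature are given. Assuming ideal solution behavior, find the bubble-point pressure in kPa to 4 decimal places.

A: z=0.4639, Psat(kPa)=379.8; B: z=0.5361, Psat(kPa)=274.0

Pbub = 323.0806 kPa

At the bubble point ψ → 0, so ΣzᵢKᵢ = 1 with Kᵢ = Pᵢˢᵃᵗ/P ⇒ P = ΣzᵢPᵢˢᵃᵗ.
P = 0.4639·379.8 + 0.5361·274.0 = 323.0806 kPa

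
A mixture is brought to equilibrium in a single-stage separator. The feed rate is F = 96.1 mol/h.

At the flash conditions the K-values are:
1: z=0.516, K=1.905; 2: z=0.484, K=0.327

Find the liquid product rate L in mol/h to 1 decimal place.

L = 73.8 mol/h

Let ψ = V/F and solve Σ zᵢ(Kᵢ−1)/(1+ψ(Kᵢ−1)) = 0.
Check two-phase: ΣzᵢKᵢ = 1.141 > 1 and Σzᵢ/Kᵢ = 1.751 > 1, so g(0) = 0.141 > 0 and g(1) = -0.751 < 0.
Binary case is linear: z₁(K₁−1)(1+ψ(K₂−1)) + z₂(K₂−1)(1+ψ(K₁−1)) = 0
⇒ ψ = [z₁(K₁−1)+z₂(K₂−1)] / [−(K₁−1)(K₂−1)] = 0.1412/0.6091 = 0.232
Then V = ψ·F = 0.2319·96.1 = 22.3 mol/h and L = F − V = 73.8 mol/h.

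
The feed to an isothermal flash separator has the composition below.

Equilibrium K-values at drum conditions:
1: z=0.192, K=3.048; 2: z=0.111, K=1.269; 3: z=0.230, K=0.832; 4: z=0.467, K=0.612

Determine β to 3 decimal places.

β = 0.365

Rachford–Rice: g(β) = Σ zᵢ(Kᵢ−1)/(1+β(Kᵢ−1)) = 0.
Check two-phase: ΣzᵢKᵢ = 1.203 > 1 and Σzᵢ/Kᵢ = 1.190 > 1, so g(0) = 0.203 > 0 and g(1) = -0.190 < 0.
Newton iteration, β⁰ = 0.5:
  β = 0.500: g = -0.0464, g' = -0.319 → β = 0.354
  β = 0.354: g = 0.0039, g' = -0.379 → β = 0.365
Converged at β = 0.365.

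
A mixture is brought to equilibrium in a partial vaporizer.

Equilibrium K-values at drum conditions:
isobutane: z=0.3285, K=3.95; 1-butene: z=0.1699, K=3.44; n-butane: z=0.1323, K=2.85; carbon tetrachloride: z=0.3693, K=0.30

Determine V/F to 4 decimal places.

Rachford–Rice: g(V/F) = Σ zᵢ(Kᵢ−1)/(1+V/F(Kᵢ−1)) = 0.
Check two-phase: ΣzᵢKᵢ = 2.3699 > 1 and Σzᵢ/Kᵢ = 1.4100 > 1, so g(0) = 1.3699 > 0 and g(1) = -0.4100 < 0.
Newton iteration, V/F⁰ = 0.5:
  V/F = 0.5000: g = 0.30772, g' = -1.2224 → V/F = 0.7517
  V/F = 0.7517: g = 0.00420, g' = -1.2874 → V/F = 0.7550
Converged at V/F = 0.7550.

V/F = 0.7550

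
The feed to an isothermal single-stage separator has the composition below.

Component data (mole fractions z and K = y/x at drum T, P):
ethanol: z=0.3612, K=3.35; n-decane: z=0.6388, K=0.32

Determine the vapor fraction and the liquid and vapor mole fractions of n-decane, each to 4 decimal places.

ψ = 0.2593, x_n-decane = 0.7756, y_n-decane = 0.2482

Binary case is linear: z₁(K₁−1)(1+ψ(K₂−1)) + z₂(K₂−1)(1+ψ(K₁−1)) = 0
⇒ ψ = [z₁(K₁−1)+z₂(K₂−1)] / [−(K₁−1)(K₂−1)] = 0.41444/1.59800 = 0.2593
Compositions from xᵢ = zᵢ/(1+ψ(Kᵢ−1)), yᵢ = Kᵢxᵢ:
  ethanol: x = 0.2244, y = 0.7518
  n-decane: x = 0.7756, y = 0.2482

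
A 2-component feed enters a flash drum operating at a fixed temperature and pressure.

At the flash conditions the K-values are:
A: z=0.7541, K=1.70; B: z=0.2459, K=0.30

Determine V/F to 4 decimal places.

V/F = 0.7260

Material balance + equilibrium reduce to Σ zᵢ(Kᵢ−1)/(1+V/F(Kᵢ−1)) = 0.
g(0) = ΣzᵢKᵢ − 1 = 0.3557 and g(1) = 1 − Σzᵢ/Kᵢ = -0.2633, so a root lies in (0, 1).
Binary case is linear: z₁(K₁−1)(1+V/F(K₂−1)) + z₂(K₂−1)(1+V/F(K₁−1)) = 0
⇒ V/F = [z₁(K₁−1)+z₂(K₂−1)] / [−(K₁−1)(K₂−1)] = 0.35574/0.49000 = 0.7260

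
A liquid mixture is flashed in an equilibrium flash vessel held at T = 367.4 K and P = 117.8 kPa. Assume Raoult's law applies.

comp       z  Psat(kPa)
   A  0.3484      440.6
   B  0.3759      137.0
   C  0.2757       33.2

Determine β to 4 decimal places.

β = 0.6818

Raoult's law: Kᵢ = Pᵢˢᵃᵗ/P = Pᵢˢᵃᵗ/117.8.
  K_A = 440.6/117.8 = 3.740238, K_B = 137.0/117.8 = 1.162988, K_C = 33.2/117.8 = 0.281834
Rachford–Rice: g(β) = Σ zᵢ(Kᵢ−1)/(1+β(Kᵢ−1)) = 0.
g(0) = ΣzᵢKᵢ − 1 = 0.8180 and g(1) = 1 − Σzᵢ/Kᵢ = -0.3946, so a root lies in (0, 1).
Newton–Raphson from β = 0.5:
  β = 0.5000: g = 0.15053, g' = -0.8204 → β = 0.6835
  β = 0.6835: g = -0.00144, g' = -0.8736 → β = 0.6818
Converged at β = 0.6818.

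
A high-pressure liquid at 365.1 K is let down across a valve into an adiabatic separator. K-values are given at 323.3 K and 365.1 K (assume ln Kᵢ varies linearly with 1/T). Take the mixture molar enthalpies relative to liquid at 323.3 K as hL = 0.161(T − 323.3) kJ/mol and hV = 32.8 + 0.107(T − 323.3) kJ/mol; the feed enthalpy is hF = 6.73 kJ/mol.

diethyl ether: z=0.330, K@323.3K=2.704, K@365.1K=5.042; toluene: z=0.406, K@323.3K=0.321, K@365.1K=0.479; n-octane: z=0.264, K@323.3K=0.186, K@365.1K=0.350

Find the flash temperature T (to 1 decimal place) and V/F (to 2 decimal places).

Adiabatic flash: solve Rachford–Rice at each trial T, then check hF = ψ·hV(T) + (1−ψ)·hL(T).
  T = 323.3 K: K = (2.704, 0.321, 0.186), RR gives ψ = 0.057, H_out = 1.881 kJ/mol
  T = 365.1 K: K = (5.042, 0.479, 0.350), RR gives ψ = 0.409, H_out = 19.227 kJ/mol
  T = 344.2 K: K = (3.763, 0.397, 0.260), RR gives ψ = 0.259, H_out = 11.559 kJ/mol
  T = 333.8 K: K = (3.209, 0.358, 0.221), RR gives ψ = 0.170, H_out = 7.184 kJ/mol
  T = 328.6 K: K = (2.952, 0.340, 0.203), RR gives ψ = 0.119, H_out = 4.707 kJ/mol
  T = 331.2 K: K = (3.079, 0.349, 0.212), RR gives ψ = 0.145, H_out = 5.977 kJ/mol
  T = 332.5 K: K = (3.143, 0.354, 0.217), RR gives ψ = 0.158, H_out = 6.588 kJ/mol
Linear interpolation between T = 332.5 (H_out = 6.588) and T = 333.8 (H_out = 7.184) on hF = 6.73 gives T ≈ 332.8 K, at which ψ = 0.16.

T = 332.8 K, V/F = 0.16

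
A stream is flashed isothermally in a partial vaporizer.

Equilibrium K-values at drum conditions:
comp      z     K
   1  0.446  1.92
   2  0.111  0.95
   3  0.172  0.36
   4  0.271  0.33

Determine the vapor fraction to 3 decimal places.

ψ = 0.210

Let ψ = V/F and solve Σ zᵢ(Kᵢ−1)/(1+ψ(Kᵢ−1)) = 0.
g(0) = ΣzᵢKᵢ − 1 = 0.113 and g(1) = 1 − Σzᵢ/Kᵢ = -0.648, so a root lies in (0, 1).
Newton iteration, ψ⁰ = 0.37:
  ψ = 0.370: g = -0.0852, g' = -0.546 → ψ = 0.214
  ψ = 0.214: g = -0.0023, g' = -0.524 → ψ = 0.210
Converged at ψ = 0.210.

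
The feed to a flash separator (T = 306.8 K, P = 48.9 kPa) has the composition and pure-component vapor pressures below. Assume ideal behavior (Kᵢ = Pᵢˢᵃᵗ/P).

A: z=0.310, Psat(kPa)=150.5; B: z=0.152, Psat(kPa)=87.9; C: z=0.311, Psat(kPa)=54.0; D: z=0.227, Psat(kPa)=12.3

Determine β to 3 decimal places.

β = 0.716

Raoult's law: Kᵢ = Pᵢˢᵃᵗ/P = Pᵢˢᵃᵗ/48.9.
  K_A = 150.5/48.9 = 3.07771, K_B = 87.9/48.9 = 1.79755, K_C = 54.0/48.9 = 1.10429, K_D = 12.3/48.9 = 0.25153
Let β = V/F and solve Σ zᵢ(Kᵢ−1)/(1+β(Kᵢ−1)) = 0.
Feasibility: ΣzᵢKᵢ = 1.628, Σzᵢ/Kᵢ = 1.369 — both > 1, two phases present.
Newton iteration, β⁰ = 0.42:
  β = 0.420: g = 0.2180, g' = -0.709 → β = 0.727
  β = 0.727: g = -0.0095, g' = -0.866 → β = 0.716
Converged at β = 0.716.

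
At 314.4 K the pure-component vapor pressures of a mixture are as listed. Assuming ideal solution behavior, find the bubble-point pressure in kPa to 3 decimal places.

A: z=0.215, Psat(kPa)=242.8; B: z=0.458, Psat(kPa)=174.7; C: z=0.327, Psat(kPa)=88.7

At the bubble point ψ → 0, so ΣzᵢKᵢ = 1 with Kᵢ = Pᵢˢᵃᵗ/P ⇒ P = ΣzᵢPᵢˢᵃᵗ.
P = 0.215·242.8 + 0.458·174.7 + 0.327·88.7 = 161.219 kPa

Pbub = 161.219 kPa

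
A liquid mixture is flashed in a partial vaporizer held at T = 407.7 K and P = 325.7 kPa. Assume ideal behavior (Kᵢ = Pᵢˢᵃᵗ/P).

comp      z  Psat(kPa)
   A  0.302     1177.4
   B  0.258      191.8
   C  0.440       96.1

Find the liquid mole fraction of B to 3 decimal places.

x_B = 0.286

Raoult's law: Kᵢ = Pᵢˢᵃᵗ/P = Pᵢˢᵃᵗ/325.7.
  K_A = 1177.4/325.7 = 3.61498, K_B = 191.8/325.7 = 0.58889, K_C = 96.1/325.7 = 0.29506
Iterate (Newton) starting at ψ = 0.46:
  ψ = 0.460: g = -0.2313, g' = -0.971 → ψ = 0.222
  ψ = 0.222: g = 0.0156, g' = -1.187 → ψ = 0.235
Converged at ψ = 0.235.
Compositions from xᵢ = zᵢ/(1+ψ(Kᵢ−1)), yᵢ = Kᵢxᵢ:
  A: x = 0.187, y = 0.676
  B: x = 0.286, y = 0.168
  C: x = 0.527, y = 0.156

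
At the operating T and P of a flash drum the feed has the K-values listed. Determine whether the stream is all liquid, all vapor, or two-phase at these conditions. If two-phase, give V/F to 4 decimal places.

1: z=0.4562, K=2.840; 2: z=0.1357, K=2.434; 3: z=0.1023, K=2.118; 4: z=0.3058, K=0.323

two-phase, V/F = 0.8372

ΣzᵢKᵢ = 1.9413; Σzᵢ/Kᵢ = 1.2114.
Both exceed 1, so a two-phase solution exists.
Material balance + equilibrium reduce to Σ zᵢ(Kᵢ−1)/(1+ψ(Kᵢ−1)) = 0.
Iterate (Newton) starting at ψ = 0.68:
  ψ = 0.6800: g = 0.15273, g' = -0.8989 → ψ = 0.8499
  ψ = 0.8499: g = -0.01382, g' = -1.1027 → ψ = 0.8374
  ψ = 0.8374: g = -0.00016, g' = -1.0782 → ψ = 0.8372
Converged at ψ = 0.8372.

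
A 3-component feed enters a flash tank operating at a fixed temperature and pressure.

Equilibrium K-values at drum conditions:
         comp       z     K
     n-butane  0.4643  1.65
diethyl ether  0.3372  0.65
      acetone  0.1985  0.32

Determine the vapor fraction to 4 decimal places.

Newton–Raphson from ψ = 0.54:
  ψ = 0.5400: g = -0.13544, g' = -0.3995 → ψ = 0.2010
  ψ = 0.2010: g = -0.01637, g' = -0.3244 → ψ = 0.1505
  ψ = 0.1505: g = -0.00005, g' = -0.3227 → ψ = 0.1503
Converged at ψ = 0.1503.

ψ = 0.1503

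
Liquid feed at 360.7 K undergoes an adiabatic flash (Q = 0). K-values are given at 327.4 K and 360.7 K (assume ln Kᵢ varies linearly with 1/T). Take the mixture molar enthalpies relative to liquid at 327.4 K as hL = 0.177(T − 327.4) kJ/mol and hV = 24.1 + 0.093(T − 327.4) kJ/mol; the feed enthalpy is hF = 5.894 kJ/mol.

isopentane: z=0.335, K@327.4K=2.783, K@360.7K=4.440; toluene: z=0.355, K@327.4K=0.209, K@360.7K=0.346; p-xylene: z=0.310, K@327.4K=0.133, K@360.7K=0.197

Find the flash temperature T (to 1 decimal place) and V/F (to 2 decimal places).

Adiabatic flash: solve Rachford–Rice at each trial T, then check hF = ψ·hV(T) + (1−ψ)·hL(T).
  T = 327.4 K: K = (2.783, 0.209, 0.133), RR gives ψ = 0.032, H_out = 0.780 kJ/mol
  T = 360.7 K: K = (4.440, 0.346, 0.197), RR gives ψ = 0.269, H_out = 11.615 kJ/mol
  T = 344.0 K: K = (3.553, 0.272, 0.163), RR gives ψ = 0.169, H_out = 6.784 kJ/mol
  T = 335.7 K: K = (3.154, 0.239, 0.148), RR gives ψ = 0.108, H_out = 3.999 kJ/mol
  T = 339.9 K: K = (3.352, 0.255, 0.156), RR gives ψ = 0.141, H_out = 5.452 kJ/mol
  T = 341.9 K: K = (3.449, 0.263, 0.159), RR gives ψ = 0.155, H_out = 6.111 kJ/mol
Linear interpolation between T = 339.9 (H_out = 5.452) and T = 341.9 (H_out = 6.111) on hF = 5.894 gives T ≈ 341.2 K, at which ψ = 0.15.

T = 341.2 K, V/F = 0.15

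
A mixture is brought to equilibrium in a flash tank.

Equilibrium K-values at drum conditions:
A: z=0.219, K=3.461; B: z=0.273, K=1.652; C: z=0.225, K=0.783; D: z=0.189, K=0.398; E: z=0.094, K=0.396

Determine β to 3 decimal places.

β = 0.641

Let β = V/F and solve Σ zᵢ(Kᵢ−1)/(1+β(Kᵢ−1)) = 0.
g(0) = ΣzᵢKᵢ − 1 = 0.498 and g(1) = 1 − Σzᵢ/Kᵢ = -0.228, so a root lies in (0, 1).
Iterate (Newton) starting at β = 0.5:
  β = 0.500: g = 0.0770, g' = -0.557 → β = 0.638
  β = 0.638: g = 0.0015, g' = -0.544 → β = 0.641
Converged at β = 0.641.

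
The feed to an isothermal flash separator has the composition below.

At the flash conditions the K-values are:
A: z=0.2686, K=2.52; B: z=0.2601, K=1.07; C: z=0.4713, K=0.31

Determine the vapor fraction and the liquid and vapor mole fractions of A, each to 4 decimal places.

ψ = 0.1324, x_A = 0.2236, y_A = 0.5635

Material balance + equilibrium reduce to Σ zᵢ(Kᵢ−1)/(1+ψ(Kᵢ−1)) = 0.
g(0) = ΣzᵢKᵢ − 1 = 0.1013 and g(1) = 1 − Σzᵢ/Kᵢ = -0.8700, so a root lies in (0, 1).
Iterate (Newton) starting at ψ = 0.44:
  ψ = 0.4400: g = -0.20466, g' = -0.6867 → ψ = 0.1420
  ψ = 0.1420: g = -0.00668, g' = -0.6968 → ψ = 0.1324
Converged at ψ = 0.1324.
Compositions from xᵢ = zᵢ/(1+ψ(Kᵢ−1)), yᵢ = Kᵢxᵢ:
  A: x = 0.2236, y = 0.5635
  B: x = 0.2577, y = 0.2758
  C: x = 0.5187, y = 0.1608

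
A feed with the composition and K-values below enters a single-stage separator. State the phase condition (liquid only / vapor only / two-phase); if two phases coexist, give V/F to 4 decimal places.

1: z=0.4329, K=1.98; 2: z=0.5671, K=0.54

ΣzᵢKᵢ = 1.1634; Σzᵢ/Kᵢ = 1.2688.
Both exceed 1, so a two-phase solution exists.
Material balance + equilibrium reduce to Σ zᵢ(Kᵢ−1)/(1+ψ(Kᵢ−1)) = 0.
Binary case is linear: z₁(K₁−1)(1+ψ(K₂−1)) + z₂(K₂−1)(1+ψ(K₁−1)) = 0
⇒ ψ = [z₁(K₁−1)+z₂(K₂−1)] / [−(K₁−1)(K₂−1)] = 0.16338/0.45080 = 0.3624

two-phase, V/F = 0.3624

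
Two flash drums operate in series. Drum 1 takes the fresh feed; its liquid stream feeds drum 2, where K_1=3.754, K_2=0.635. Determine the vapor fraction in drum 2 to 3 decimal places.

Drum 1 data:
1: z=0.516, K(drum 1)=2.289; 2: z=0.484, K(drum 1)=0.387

V/F (drum 2) = 0.637

Drum 1:
Let ψ₁ = V/F and solve Σ zᵢ(Kᵢ−1)/(1+ψ₁(Kᵢ−1)) = 0.
Check two-phase: ΣzᵢKᵢ = 1.368 > 1 and Σzᵢ/Kᵢ = 1.476 > 1, so g(0) = 0.368 > 0 and g(1) = -0.476 < 0.
Binary case is linear: z₁(K₁−1)(1+ψ₁(K₂−1)) + z₂(K₂−1)(1+ψ₁(K₁−1)) = 0
⇒ ψ₁ = [z₁(K₁−1)+z₂(K₂−1)] / [−(K₁−1)(K₂−1)] = 0.3684/0.7902 = 0.466
Drum-1 compositions:
  1: x = 0.322, y = 0.738
  2: x = 0.678, y = 0.262
Drum-2 feed = drum-1 liquid: z₂ = (0.3223, 0.6777).
Drum 2:
Binary case is linear: z₁(K₁−1)(1+ψ₂(K₂−1)) + z₂(K₂−1)(1+ψ₂(K₁−1)) = 0
⇒ ψ₂ = [z₁(K₁−1)+z₂(K₂−1)] / [−(K₁−1)(K₂−1)] = 0.6402/1.0052 = 0.637
  1: x = 0.117, y = 0.439
  2: x = 0.883, y = 0.561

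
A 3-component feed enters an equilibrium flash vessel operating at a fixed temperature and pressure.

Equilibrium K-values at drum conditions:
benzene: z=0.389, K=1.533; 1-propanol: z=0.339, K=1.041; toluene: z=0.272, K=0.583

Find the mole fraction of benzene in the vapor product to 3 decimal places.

y_benzene = 0.430

Iterate (Newton) starting at V/F = 0.5:
  V/F = 0.500: g = 0.0340, g' = -0.145 → V/F = 0.735
  V/F = 0.735: g = -0.0010, g' = -0.156 → V/F = 0.728
Converged at V/F = 0.728.
Compositions from xᵢ = zᵢ/(1+V/F(Kᵢ−1)), yᵢ = Kᵢxᵢ:
  benzene: x = 0.280, y = 0.430
  1-propanol: x = 0.329, y = 0.343
  toluene: x = 0.391, y = 0.228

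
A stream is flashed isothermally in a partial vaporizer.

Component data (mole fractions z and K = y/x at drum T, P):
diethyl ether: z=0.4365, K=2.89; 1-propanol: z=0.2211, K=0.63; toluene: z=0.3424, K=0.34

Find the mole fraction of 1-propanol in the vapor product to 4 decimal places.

y_1-propanol = 0.1696

Let ψ = V/F and solve Σ zᵢ(Kᵢ−1)/(1+ψ(Kᵢ−1)) = 0.
g(0) = ΣzᵢKᵢ − 1 = 0.5172 and g(1) = 1 − Σzᵢ/Kᵢ = -0.5090, so a root lies in (0, 1).
Iterate (Newton) starting at ψ = 0.68:
  ψ = 0.6800: g = -0.15828, g' = -0.8435 → ψ = 0.4924
  ψ = 0.4924: g = -0.00747, g' = -0.7909 → ψ = 0.4829
Converged at ψ = 0.4829.
Compositions from xᵢ = zᵢ/(1+ψ(Kᵢ−1)), yᵢ = Kᵢxᵢ:
  diethyl ether: x = 0.2282, y = 0.6595
  1-propanol: x = 0.2692, y = 0.1696
  toluene: x = 0.5026, y = 0.1709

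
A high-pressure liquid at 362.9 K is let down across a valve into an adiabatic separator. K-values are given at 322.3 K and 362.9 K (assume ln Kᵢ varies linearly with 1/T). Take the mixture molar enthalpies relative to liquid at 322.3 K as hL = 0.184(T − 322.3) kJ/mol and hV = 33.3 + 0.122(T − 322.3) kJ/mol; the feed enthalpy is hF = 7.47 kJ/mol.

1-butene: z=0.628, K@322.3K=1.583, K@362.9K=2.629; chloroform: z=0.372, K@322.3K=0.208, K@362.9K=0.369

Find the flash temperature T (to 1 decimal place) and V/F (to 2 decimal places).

Adiabatic flash: solve Rachford–Rice at each trial T, then check hF = ψ·hV(T) + (1−ψ)·hL(T).
  T = 322.3 K: K = (1.583, 0.208), RR gives ψ = 0.155, H_out = 5.157 kJ/mol
  T = 362.9 K: K = (2.629, 0.369), RR gives ψ = 0.767, H_out = 31.077 kJ/mol
  T = 342.6 K: K = (2.071, 0.282), RR gives ψ = 0.527, H_out = 20.622 kJ/mol
  T = 332.5 K: K = (1.819, 0.243), RR gives ψ = 0.376, H_out = 14.158 kJ/mol
  T = 327.4 K: K = (1.699, 0.225), RR gives ψ = 0.278, H_out = 10.118 kJ/mol
  T = 324.9 K: K = (1.641, 0.217), RR gives ψ = 0.222, H_out = 7.830 kJ/mol
  T = 323.6 K: K = (1.612, 0.212), RR gives ψ = 0.190, H_out = 6.536 kJ/mol
Linear interpolation between T = 323.6 (H_out = 6.536) and T = 324.9 (H_out = 7.830) on hF = 7.47 gives T ≈ 324.5 K, at which ψ = 0.21.

T = 324.5 K, V/F = 0.21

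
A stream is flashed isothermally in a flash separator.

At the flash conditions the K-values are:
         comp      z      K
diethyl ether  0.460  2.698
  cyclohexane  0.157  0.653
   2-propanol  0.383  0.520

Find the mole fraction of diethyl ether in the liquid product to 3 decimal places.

x_diethyl ether = 0.208

Let β = V/F and solve Σ zᵢ(Kᵢ−1)/(1+β(Kᵢ−1)) = 0.
Feasibility: ΣzᵢKᵢ = 1.543, Σzᵢ/Kᵢ = 1.147 — both > 1, two phases present.
Newton–Raphson from β = 0.38:
  β = 0.380: g = 0.1871, g' = -0.647 → β = 0.669
  β = 0.669: g = 0.0238, g' = -0.514 → β = 0.716
Converged at β = 0.716.
Compositions from xᵢ = zᵢ/(1+β(Kᵢ−1)), yᵢ = Kᵢxᵢ:
  diethyl ether: x = 0.208, y = 0.560
  cyclohexane: x = 0.209, y = 0.136
  2-propanol: x = 0.583, y = 0.303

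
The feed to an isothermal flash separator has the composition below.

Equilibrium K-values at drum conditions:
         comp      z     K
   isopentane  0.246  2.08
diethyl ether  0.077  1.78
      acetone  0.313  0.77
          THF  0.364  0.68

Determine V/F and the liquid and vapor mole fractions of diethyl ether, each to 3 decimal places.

Iterate (Newton) starting at V/F = 0.48:
  V/F = 0.480: g = 0.0001, g' = -0.222 → V/F = 0.481
Converged at V/F = 0.481.
Compositions from xᵢ = zᵢ/(1+V/F(Kᵢ−1)), yᵢ = Kᵢxᵢ:
  isopentane: x = 0.162, y = 0.337
  diethyl ether: x = 0.056, y = 0.100
  acetone: x = 0.352, y = 0.271
  THF: x = 0.430, y = 0.293

V/F = 0.481, x_diethyl ether = 0.056, y_diethyl ether = 0.100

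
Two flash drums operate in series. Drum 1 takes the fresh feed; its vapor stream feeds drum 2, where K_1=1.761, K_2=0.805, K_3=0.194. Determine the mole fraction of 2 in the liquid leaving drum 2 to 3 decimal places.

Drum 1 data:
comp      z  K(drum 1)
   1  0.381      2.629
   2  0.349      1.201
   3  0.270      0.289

Drum 1:
Rachford–Rice: g(ψ₁) = Σ zᵢ(Kᵢ−1)/(1+ψ₁(Kᵢ−1)) = 0.
Check two-phase: ΣzᵢKᵢ = 1.499 > 1 and Σzᵢ/Kᵢ = 1.370 > 1, so g(0) = 0.499 > 0 and g(1) = -0.370 < 0.
Newton–Raphson from ψ₁ = 0.4:
  ψ₁ = 0.400: g = 0.1725, g' = -0.649 → ψ₁ = 0.666
  ψ₁ = 0.666: g = -0.0048, g' = -0.736 → ψ₁ = 0.659
Converged at ψ₁ = 0.659.
Drum-1 compositions:
  1: x = 0.184, y = 0.483
  2: x = 0.308, y = 0.370
  3: x = 0.508, y = 0.147
Drum-2 feed = drum-1 vapor: z₂ = (0.4830, 0.3701, 0.1468).
Drum 2:
Let ψ₂ = V/F and solve Σ zᵢ(Kᵢ−1)/(1+ψ₂(Kᵢ−1)) = 0.
g(0) = ΣzᵢKᵢ − 1 = 0.177 and g(1) = 1 − Σzᵢ/Kᵢ = -0.491, so a root lies in (0, 1).
Newton–Raphson from ψ₂ = 0.5:
  ψ₂ = 0.500: g = -0.0119, g' = -0.432 → ψ₂ = 0.472
Converged at ψ₂ = 0.472.
  1: x = 0.355, y = 0.626
  2: x = 0.408, y = 0.328
  3: x = 0.237, y = 0.046

x_2 (drum 2) = 0.408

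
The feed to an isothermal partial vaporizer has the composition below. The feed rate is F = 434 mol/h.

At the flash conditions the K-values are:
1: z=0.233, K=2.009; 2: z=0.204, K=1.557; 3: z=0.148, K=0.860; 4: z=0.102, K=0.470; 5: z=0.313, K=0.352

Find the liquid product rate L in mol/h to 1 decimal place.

Rachford–Rice: g(ψ) = Σ zᵢ(Kᵢ−1)/(1+ψ(Kᵢ−1)) = 0.
Feasibility: ΣzᵢKᵢ = 1.071, Σzᵢ/Kᵢ = 1.525 — both > 1, two phases present.
Iterate (Newton) starting at ψ = 0.38:
  ψ = 0.380: g = -0.0949, g' = -0.447 → ψ = 0.167
  ψ = 0.167: g = -0.0030, g' = -0.429 → ψ = 0.160
Converged at ψ = 0.160.
Then V = ψ·F = 0.1605·434 = 69.6 mol/h and L = F − V = 364.4 mol/h.

L = 364.4 mol/h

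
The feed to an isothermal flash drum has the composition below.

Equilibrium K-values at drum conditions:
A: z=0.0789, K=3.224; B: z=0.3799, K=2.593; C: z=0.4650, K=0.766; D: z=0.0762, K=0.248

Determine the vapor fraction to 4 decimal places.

Rachford–Rice: g(ψ) = Σ zᵢ(Kᵢ−1)/(1+ψ(Kᵢ−1)) = 0.
g(0) = ΣzᵢKᵢ − 1 = 0.6145 and g(1) = 1 − Σzᵢ/Kᵢ = -0.0853, so a root lies in (0, 1).
Iterate (Newton) starting at ψ = 0.43:
  ψ = 0.4300: g = 0.24319, g' = -0.5671 → ψ = 0.8588
  ψ = 0.8588: g = 0.01789, g' = -0.6014 → ψ = 0.8886
  ψ = 0.8886: g = -0.00057, g' = -0.6413 → ψ = 0.8877
Converged at ψ = 0.8877.

ψ = 0.8877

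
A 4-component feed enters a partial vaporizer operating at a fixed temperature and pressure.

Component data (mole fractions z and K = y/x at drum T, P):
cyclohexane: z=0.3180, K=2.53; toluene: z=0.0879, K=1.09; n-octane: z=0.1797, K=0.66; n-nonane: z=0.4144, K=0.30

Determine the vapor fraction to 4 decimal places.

Newton–Raphson from ψ = 0.5:
  ψ = 0.5000: g = -0.23666, g' = -0.7504 → ψ = 0.1846
  ψ = 0.1846: g = -0.01116, g' = -0.7447 → ψ = 0.1696
  ψ = 0.1696: g = 0.00007, g' = -0.7548 → ψ = 0.1697
Converged at ψ = 0.1697.

ψ = 0.1697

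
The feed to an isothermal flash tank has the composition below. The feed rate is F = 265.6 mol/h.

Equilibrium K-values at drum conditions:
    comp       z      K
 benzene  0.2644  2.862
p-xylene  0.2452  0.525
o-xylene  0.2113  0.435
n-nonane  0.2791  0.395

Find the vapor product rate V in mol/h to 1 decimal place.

V = 22.6 mol/h

Material balance + equilibrium reduce to Σ zᵢ(Kᵢ−1)/(1+ψ(Kᵢ−1)) = 0.
Feasibility: ΣzᵢKᵢ = 1.0876, Σzᵢ/Kᵢ = 1.7518 — both > 1, two phases present.
Iterate (Newton) starting at ψ = 0.5:
  ψ = 0.5000: g = -0.30627, g' = -0.6820 → ψ = 0.0509
  ψ = 0.0509: g = 0.03317, g' = -1.0031 → ψ = 0.0840
  ψ = 0.0840: g = 0.00119, g' = -0.9332 → ψ = 0.0853
Converged at ψ = 0.0853.
Then V = ψ·F = 0.0853·265.6 = 22.6 mol/h and L = F − V = 243.0 mol/h.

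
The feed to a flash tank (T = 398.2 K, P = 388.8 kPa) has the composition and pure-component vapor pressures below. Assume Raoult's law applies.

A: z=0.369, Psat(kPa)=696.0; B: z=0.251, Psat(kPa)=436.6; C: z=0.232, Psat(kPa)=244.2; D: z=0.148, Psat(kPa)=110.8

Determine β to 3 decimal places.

Raoult's law: Kᵢ = Pᵢˢᵃᵗ/P = Pᵢˢᵃᵗ/388.8.
  K_A = 696.0/388.8 = 1.79012, K_B = 436.6/388.8 = 1.12294, K_C = 244.2/388.8 = 0.62809, K_D = 110.8/388.8 = 0.28498
Newton iteration, β⁰ = 0.4:
  β = 0.400: g = 0.0014, g' = -0.329 → β = 0.404
Converged at β = 0.404.

β = 0.404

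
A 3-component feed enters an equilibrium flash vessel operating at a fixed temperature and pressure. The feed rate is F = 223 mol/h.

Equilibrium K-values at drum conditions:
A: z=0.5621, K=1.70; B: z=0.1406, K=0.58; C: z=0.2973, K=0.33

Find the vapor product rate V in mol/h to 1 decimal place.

V = 71.2 mol/h

Rachford–Rice: g(V/F) = Σ zᵢ(Kᵢ−1)/(1+V/F(Kᵢ−1)) = 0.
g(0) = ΣzᵢKᵢ − 1 = 0.1352 and g(1) = 1 − Σzᵢ/Kᵢ = -0.4740, so a root lies in (0, 1).
Iterate (Newton) starting at V/F = 0.32:
  V/F = 0.3200: g = -0.00031, g' = -0.4332 → V/F = 0.3193
Converged at V/F = 0.3193.
Then V = V/F·F = 0.3193·223 = 71.2 mol/h and L = F − V = 151.8 mol/h.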